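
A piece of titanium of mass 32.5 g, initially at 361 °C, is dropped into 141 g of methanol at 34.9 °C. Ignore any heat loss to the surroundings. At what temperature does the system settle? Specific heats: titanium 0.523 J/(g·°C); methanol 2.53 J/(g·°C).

T_f is the heat-capacity-weighted average of the initial temperatures:
T_f = (17*361 + 356.73*34.9) / (17 + 356.73)
    = 18586 / 373.73 ≈ 49.73 °C

T_f ≈ 49.7 °C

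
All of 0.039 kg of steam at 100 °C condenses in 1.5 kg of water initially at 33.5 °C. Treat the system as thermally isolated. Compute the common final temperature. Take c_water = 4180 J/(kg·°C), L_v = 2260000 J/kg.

T_f ≈ 48.9 °C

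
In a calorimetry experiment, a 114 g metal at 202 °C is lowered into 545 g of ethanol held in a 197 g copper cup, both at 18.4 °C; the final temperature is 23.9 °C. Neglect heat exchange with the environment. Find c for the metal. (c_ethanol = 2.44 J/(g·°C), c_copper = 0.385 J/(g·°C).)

Energy conservation, ΣQ = 0:
114·c·(23.9 − 202) + 545·2.44·(23.9 − 18.4) + 197·0.385·(23.9 − 18.4) = 0
-20303 c = -7731
c = -7731/-20303 ≈ 0.3808 J/(g·°C)

c ≈ 0.381 J/(g·°C)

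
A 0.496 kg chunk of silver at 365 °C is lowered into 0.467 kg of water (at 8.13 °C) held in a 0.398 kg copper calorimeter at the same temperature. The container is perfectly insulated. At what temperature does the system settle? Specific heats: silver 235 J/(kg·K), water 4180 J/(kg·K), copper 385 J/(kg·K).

Heat gained plus heat lost sum to zero:
0.496·235·(T − 365) + 0.467·4180·(T − 8.13) + 0.398·385·(T − 8.13) = 0
116.56(T − 365) + 1952.1(T − 8.13) + 153.23(T − 8.13) = 0
2221.9 T = 59660
T = 59660 / 2221.9 = 26.9 °C

T_f ≈ 26.9 °C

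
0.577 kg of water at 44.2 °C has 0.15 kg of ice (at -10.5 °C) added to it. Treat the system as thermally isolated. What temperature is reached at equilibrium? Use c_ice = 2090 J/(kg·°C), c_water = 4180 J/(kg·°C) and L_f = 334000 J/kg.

Setting the total heat transfer to zero:
warm ice to 0 °C: 0.15×2090×(0 − (-10.5)) = 3291.8
  fusion: m_ice L_f = 0.15×334000 = 50100
  warm the meltwater: 627 T
  water: 2411.9(T − 44.2)
3038.9 T = 106604 − 53392 = 53212
T ≈ 17.51 °C — above 0 °C, consistent with complete melting.

T_f ≈ 17.5 °C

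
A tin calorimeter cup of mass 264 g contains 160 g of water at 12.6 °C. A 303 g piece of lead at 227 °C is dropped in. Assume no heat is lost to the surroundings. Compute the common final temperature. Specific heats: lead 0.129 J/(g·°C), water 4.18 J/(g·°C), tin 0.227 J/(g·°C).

T_f ≈ 23.5 °C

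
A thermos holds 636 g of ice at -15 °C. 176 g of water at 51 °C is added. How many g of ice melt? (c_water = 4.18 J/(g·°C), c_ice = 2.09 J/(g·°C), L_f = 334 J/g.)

m_melted ≈ 52.6 g

Water can give up m c ΔT = 176×4.18×51 = 37520 J before reaching 0 °C.
Warming the ice to 0 °C takes 636×2.09×15 = 19939 J, leaving 17581 J for melting.
To melt every bit of ice: 636×334 = 212424 J.
Since 17581 < 212424 J, not all the ice melts; equilibrium is at 0 °C.
m_melted×334 = 17581  ⇒  m_melted ≈ 52.64 g.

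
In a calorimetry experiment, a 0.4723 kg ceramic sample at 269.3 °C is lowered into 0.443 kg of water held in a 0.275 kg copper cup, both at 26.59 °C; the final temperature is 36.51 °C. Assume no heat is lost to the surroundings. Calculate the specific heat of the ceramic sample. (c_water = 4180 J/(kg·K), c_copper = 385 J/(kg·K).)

Energy conservation, ΣQ = 0:
0.4723×c×(36.51 − 269.3) + 0.443×4180×(36.51 − 26.59) + 0.275×385×(36.51 − 26.59) = 0
-109.95 c = -19420
c = -19420/-109.95 ≈ 176.6 J/(kg·K)

c ≈ 177 J/(kg·K)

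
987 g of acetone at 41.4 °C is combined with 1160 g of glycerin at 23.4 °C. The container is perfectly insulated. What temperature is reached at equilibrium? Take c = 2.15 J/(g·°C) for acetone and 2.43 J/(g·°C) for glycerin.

Conservation of energy gives ΣQ = 0:
987·2.15·(T − 41.4) + 1160·2.43·(T − 23.4) = 0
2122(T − 41.4) + 2818.8(T − 23.4) = 0
(2122 + 2818.8) T = 2122·41.4 + 2818.8·23.4
T = 153813/4940.9 ≈ 31.13 °C

T_f ≈ 31.1 °C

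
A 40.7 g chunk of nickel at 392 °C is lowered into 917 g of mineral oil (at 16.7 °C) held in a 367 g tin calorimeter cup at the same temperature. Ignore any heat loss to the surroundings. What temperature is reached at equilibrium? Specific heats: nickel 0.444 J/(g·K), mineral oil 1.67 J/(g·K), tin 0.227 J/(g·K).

T_f ≈ 20.9 °C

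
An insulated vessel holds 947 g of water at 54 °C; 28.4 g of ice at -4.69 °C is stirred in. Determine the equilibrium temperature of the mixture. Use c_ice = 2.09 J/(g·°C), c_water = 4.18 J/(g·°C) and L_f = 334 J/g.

T_f ≈ 50.0 °C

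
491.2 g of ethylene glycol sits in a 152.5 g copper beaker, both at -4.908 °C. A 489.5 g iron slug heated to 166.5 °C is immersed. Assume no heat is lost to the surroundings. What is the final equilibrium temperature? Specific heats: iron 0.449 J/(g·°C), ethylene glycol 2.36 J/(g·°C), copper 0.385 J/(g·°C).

Taking heat into each body as positive, Σ m c ΔT = 0:
489.5*0.449*(T − 166.5) + 491.2*2.36*(T − (-4.908)) + 152.5*0.385*(T − (-4.908)) = 0
219.79(T − 166.5) + 1159.2(T − (-4.908)) + 58.71(T − (-4.908)) = 0
1437.7 T = 30617
T ≈ 21.30 °C

T_f ≈ 21.3 °C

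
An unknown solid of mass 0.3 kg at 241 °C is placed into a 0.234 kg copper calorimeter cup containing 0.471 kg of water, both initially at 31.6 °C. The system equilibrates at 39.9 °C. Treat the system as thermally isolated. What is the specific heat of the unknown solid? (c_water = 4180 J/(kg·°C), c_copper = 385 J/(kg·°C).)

Setting the total heat transfer to zero:
0.3·c·(39.9 − 241) + 0.471·4180·(39.9 − 31.6) + 0.234·385·(39.9 − 31.6) = 0
-60.33 c = -17089
c = -17089/-60.33 ≈ 283.3 J/(kg·°C)

c ≈ 283 J/(kg·°C)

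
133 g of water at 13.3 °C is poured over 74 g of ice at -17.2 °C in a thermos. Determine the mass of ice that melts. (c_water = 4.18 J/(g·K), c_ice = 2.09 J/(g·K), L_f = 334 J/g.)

m_melted ≈ 14.2 g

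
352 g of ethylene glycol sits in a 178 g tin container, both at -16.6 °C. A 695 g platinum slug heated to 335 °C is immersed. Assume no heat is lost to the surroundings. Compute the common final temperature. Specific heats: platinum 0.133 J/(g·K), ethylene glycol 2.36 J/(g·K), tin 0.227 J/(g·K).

T_f ≈ 17.1 °C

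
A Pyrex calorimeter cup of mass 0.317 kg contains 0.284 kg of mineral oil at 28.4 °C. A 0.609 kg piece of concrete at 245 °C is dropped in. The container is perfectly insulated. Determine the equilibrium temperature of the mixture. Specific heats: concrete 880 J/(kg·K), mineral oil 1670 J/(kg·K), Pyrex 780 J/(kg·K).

Taking heat into each body as positive, Σ m c ΔT = 0:
0.609*880*(T − 245) + 0.284*1670*(T − 28.4) + 0.317*780*(T − 28.4) = 0
1257.5 T = 151792
T ≈ 120.71 °C

T_f ≈ 120.7 °C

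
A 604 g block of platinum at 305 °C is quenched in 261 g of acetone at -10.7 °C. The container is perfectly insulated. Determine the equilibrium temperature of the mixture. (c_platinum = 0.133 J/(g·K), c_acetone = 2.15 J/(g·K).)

T_f ≈ 28.8 °C

Let T be the final temperature. ΣQ_i = 0:
604·0.133·(T − 305) + 261·2.15·(T − (-10.7)) = 0
80.33(T − 305) + 561.15(T − (-10.7)) = 0
641.48 T = 18497
T ≈ 28.83 °C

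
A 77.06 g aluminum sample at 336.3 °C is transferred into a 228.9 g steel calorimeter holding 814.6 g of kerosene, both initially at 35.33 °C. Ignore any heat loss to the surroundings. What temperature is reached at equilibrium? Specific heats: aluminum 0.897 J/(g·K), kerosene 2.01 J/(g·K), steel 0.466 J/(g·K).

T_f ≈ 46.8 °C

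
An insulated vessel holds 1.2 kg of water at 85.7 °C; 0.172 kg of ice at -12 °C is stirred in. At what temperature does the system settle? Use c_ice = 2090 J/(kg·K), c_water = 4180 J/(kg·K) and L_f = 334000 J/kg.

T_f ≈ 64.2 °C

Setting the total heat transfer to zero:
ice -12→0 °C: 0.172·2090·12 = 4313.8
  melt ice: 0.172·334000 = 57448
  warm the meltwater: 718.96 T
  water: 5016(T − 85.7)
5735 T = 429871 − 61762 = 368109
T ≈ 64.19 °C — above 0 °C, consistent with complete melting.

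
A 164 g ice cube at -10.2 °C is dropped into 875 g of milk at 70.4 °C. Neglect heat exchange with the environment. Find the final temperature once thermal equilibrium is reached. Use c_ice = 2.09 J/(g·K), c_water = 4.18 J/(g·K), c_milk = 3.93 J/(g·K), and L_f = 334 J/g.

Energy balance with sensible and latent terms:
ice -10.2→0 °C: 164·2.09·10.2 = 3496.2
  melt ice: 164·334 = 54776
  meltwater 0→T: 164·4.18·T = 685.52 T
  milk cools: 875·3.93·(T − 70.4) = 3438.8(T − 70.4)
4124.3 T = 242088 − 58272 = 183816
T ≈ 44.57 °C. Since T > 0 °C, the all-ice-melts assumption holds.

T_f ≈ 44.6 °C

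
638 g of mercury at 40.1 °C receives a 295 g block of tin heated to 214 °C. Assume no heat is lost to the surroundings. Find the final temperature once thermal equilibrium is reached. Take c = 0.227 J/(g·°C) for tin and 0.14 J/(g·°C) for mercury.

T_f ≈ 114.6 °C

With ΣQ=0 the equilibrium temperature is the m·c-weighted mean:
T_f = (66.97·214 + 89.32·40.1) / (66.97 + 89.32)
    = 17912 / 156.29 ≈ 114.61 °C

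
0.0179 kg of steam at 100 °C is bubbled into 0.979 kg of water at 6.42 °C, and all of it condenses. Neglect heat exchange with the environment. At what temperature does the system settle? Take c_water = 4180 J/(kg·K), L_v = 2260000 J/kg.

T_f ≈ 17.8 °C

Net heat exchanged in the isolated system is zero:
condense steam: −0.0179·2260000 = −40454; condensate cools 100→T: 0.0179·4180·(T − 100) = 74.82(T − 100); original water: 4092.2(T − 6.42)
4167 T = 40454 + 7482.2 + 26272 = 74208
T ≈ 17.81 °C — below 100 °C, confirming all the steam condensed.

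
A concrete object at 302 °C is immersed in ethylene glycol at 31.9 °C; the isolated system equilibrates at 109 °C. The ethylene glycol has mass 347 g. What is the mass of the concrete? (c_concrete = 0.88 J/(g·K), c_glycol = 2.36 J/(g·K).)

m ≈ 372 g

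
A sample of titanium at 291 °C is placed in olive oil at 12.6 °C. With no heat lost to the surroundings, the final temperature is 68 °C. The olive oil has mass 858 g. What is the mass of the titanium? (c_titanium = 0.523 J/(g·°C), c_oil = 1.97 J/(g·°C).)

m ≈ 803 g

Conservation of energy gives ΣQ = 0:
m·0.523·(68 − 291) + 858·1.97·(68 − 12.6) = 0
-116.63 m = -93640
m = -93640/-116.63 ≈ 802.9 g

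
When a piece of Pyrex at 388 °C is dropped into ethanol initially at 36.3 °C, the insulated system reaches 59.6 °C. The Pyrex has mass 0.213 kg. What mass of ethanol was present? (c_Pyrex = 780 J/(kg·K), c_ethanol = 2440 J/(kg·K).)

|Q_Pyrex| = |Q_ethanol|:
0.213×780×(388 − 59.6) = m×2440×(59.6 − 36.3)
56852 m = 54560  ⇒  m ≈ 0.9597 kg

m ≈ 0.96 kg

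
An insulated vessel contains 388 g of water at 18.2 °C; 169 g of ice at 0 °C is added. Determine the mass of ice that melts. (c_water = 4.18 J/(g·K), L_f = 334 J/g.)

Cooling the water to 0 °C releases 388×4.18×18.2 = 29517 J.
Melting all 169 g of ice would need 169×334 = 56446 J.
That's not enough to melt it all — equilibrium is at 0 °C with ice remaining.
m_melt = 29517 / L_f = 88.38 g.

m_melted ≈ 88.4 g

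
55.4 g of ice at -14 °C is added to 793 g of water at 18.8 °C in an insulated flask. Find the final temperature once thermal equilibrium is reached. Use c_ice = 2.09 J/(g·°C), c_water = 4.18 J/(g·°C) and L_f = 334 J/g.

Sum of m c ΔT and latent-heat terms is zero:
warm ice to 0 °C: 55.4×2.09×(0 − (-14)) = 1621
  latent heat to melt: 55.4×334 = 18504
  meltwater 0→T: 55.4×4.18×T = 231.57 T
  water cools: 793×4.18×(T − 18.8) = 3314.7(T − 18.8)
3546.3 T = 62317 − 20125 = 42193
T ≈ 11.90 °C. Since T > 0 °C, the all-ice-melts assumption holds.

T_f ≈ 11.9 °C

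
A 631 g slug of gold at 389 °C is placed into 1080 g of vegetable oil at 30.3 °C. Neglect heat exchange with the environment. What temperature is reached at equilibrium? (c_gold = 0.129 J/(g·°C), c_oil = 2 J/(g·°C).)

T_f ≈ 43.3 °C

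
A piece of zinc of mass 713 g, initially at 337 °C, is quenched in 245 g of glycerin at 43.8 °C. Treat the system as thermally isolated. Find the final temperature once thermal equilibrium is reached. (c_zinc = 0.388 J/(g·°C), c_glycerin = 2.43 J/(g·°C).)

T_f ≈ 136.8 °C

Energy conservation, ΣQ = 0:
713×0.388×(T − 337) + 245×2.43×(T − 43.8) = 0
276.64(T − 337) + 595.35(T − 43.8) = 0
(276.64 + 595.35) T = 276.64×337 + 595.35×43.8
T = 119305/871.99 ≈ 136.82 °C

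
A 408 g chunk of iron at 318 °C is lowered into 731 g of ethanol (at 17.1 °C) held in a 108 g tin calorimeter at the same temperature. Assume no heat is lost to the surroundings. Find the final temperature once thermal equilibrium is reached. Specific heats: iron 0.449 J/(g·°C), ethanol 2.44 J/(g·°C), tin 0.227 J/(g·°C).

Taking heat into each body as positive, Σ m c ΔT = 0:
408·0.449·(T − 318) + 731·2.44·(T − 17.1) + 108·0.227·(T − 17.1) = 0
183.19(T − 318) + 1783.6(T − 17.1) + 24.52(T − 17.1) = 0
(183.19 + 1783.6 + 24.52) T = 183.19·318 + 1783.6·17.1 + 24.52·17.1
T = 89175 / 1991.3 = 44.8 °C

T_f ≈ 44.8 °C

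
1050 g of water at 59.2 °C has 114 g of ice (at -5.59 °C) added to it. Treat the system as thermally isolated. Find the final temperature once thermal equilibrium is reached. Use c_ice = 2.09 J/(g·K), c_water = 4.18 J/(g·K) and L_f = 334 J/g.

T_f ≈ 45.3 °C

Energy balance with sensible and latent terms:
warm ice to 0 °C: 114×2.09×(0 − (-5.59)) = 1331.9
  latent heat to melt: 114×334 = 38076
  meltwater 0→T: 114×4.18×T = 476.52 T
  water cools: 1050×4.18×(T − 59.2) = 4389(T − 59.2)
4865.5 T = 259829 − 39408 = 220421
T ≈ 45.30 °C (positive, so assuming full melt was valid).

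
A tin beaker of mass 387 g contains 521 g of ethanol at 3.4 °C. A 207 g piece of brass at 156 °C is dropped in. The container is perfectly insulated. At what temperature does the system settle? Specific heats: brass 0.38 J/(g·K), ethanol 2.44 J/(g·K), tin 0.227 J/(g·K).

T_f ≈ 11.7 °C

Heat gained plus heat lost sum to zero:
207*0.38*(T − 156) + 521*2.44*(T − 3.4) + 387*0.227*(T − 3.4) = 0
78.66(T − 156) + 1271.2(T − 3.4) + 87.85(T − 3.4) = 0
1437.7 T = 16892
T = 16892 / 1437.7 = 11.7 °C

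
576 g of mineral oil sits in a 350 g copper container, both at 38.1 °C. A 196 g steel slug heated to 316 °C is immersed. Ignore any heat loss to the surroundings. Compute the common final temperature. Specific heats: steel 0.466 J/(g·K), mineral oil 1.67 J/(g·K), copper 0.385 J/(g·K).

Heat gained plus heat lost sum to zero:
196×0.466×(T − 316) + 576×1.67×(T − 38.1) + 350×0.385×(T − 38.1) = 0
1188 T = 70645
T ≈ 59.47 °C

T_f ≈ 59.5 °C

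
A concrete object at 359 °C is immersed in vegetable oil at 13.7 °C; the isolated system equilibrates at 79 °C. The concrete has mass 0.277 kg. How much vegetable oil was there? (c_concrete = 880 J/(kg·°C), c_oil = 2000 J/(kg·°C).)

m ≈ 0.523 kg

Heat gained plus heat lost sum to zero:
0.277×880×(79 − 359) + m×2000×(79 − 13.7) = 0
130600 m = 68253
m = 68253/130600 ≈ 0.5226 kg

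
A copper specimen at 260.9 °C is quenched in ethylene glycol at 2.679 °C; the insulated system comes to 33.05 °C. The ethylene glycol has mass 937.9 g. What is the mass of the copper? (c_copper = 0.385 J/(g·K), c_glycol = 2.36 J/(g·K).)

|Q_copper| = |Q_glycol|:
m·0.385·(260.9 − 33.05) = 937.9·2.36·(33.05 − 2.679)
87.72 m = 67225  ⇒  m ≈ 766.3 g

m ≈ 766 g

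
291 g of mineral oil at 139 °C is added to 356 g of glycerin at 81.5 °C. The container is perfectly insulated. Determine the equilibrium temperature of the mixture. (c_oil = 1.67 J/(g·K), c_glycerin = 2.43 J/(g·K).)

T_f ≈ 102.2 °C

Set heat shed by the hot body equal to heat absorbed by the cold body:
291·1.67·(139 − T) = 356·2.43·(T − 81.5)
485.97(139 − T) = 865.08(T − 81.5)
1351 T = 138054  ⇒  T ≈ 102.18 °C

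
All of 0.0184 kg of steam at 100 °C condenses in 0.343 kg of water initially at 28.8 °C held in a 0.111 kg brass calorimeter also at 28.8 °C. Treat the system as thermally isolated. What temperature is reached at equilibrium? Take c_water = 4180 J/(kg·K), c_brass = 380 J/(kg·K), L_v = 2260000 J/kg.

Net heat exchanged in the isolated system is zero:
condense steam: −0.0184·2260000 = −41584
  condensed water 100 °C→T: 76.91(T − 100)
  original water: 1433.7(T − 28.8)
  brass cup: 0.111·380·(T − 28.8) = 42.18(T − 28.8)
1552.8 T = 41584 + 7691.2 + 42506 = 91782
T ≈ 59.11 °C (< 100 °C, so full condensation is consistent).

T_f ≈ 59.1 °C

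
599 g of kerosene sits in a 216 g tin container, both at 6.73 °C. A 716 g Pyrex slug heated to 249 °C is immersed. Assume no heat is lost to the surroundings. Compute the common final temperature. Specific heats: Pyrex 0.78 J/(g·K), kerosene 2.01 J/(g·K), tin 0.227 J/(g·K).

T_f ≈ 81.4 °C

T_f is the heat-capacity-weighted average of the initial temperatures:
T_f = (558.48*249 + 1204*6.73 + 49.03*6.73) / (558.48 + 1204 + 49.03)
    = 147494 / 1811.5 ≈ 81.42 °C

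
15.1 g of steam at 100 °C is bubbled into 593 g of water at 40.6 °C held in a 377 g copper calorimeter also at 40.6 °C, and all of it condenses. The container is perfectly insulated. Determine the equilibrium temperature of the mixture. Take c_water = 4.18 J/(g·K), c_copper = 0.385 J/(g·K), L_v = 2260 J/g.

Setting the total heat transfer to zero:
condense steam: −15.1·2260 = −34126
  condensed water 100 °C→T: 63.12(T − 100)
  water warms: 593·4.18·(T − 40.6) = 2478.7(T − 40.6)
  cup: 145.15(T − 40.6)
2687 T = 34126 + 6311.8 + 106530 = 146968
T ≈ 54.70 °C — below 100 °C, confirming all the steam condensed.

T_f ≈ 54.7 °C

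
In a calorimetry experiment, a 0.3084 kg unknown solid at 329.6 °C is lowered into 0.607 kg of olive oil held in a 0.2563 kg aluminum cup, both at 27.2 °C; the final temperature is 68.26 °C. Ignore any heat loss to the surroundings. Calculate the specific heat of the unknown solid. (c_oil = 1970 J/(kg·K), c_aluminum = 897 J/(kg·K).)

Let T be the final temperature. ΣQ_i = 0:
0.3084·c·(68.26 − 329.6) + 0.607·1970·(68.26 − 27.2) + 0.2563·897·(68.26 − 27.2) = 0
-80.6 c = -58539
c = -58539/-80.6 ≈ 726.3 J/(kg·K)

c ≈ 726 J/(kg·K)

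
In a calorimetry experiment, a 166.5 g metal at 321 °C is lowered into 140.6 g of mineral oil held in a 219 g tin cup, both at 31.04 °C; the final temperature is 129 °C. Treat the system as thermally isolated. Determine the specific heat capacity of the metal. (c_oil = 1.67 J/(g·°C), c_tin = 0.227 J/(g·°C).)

c ≈ 0.872 J/(g·°C)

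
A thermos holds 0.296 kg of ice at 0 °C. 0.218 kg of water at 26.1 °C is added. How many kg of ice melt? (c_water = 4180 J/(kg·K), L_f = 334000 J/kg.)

Cooling the water to 0 °C releases 0.218×4180×26.1 = 23783 J.
Melting all 0.296 kg of ice would need 0.296×334000 = 98864 J.
That's not enough to melt it all — equilibrium is at 0 °C with ice remaining.
Mass melted = 23783/334000 ≈ 0.07121 kg.

m_melted ≈ 0.0712 kg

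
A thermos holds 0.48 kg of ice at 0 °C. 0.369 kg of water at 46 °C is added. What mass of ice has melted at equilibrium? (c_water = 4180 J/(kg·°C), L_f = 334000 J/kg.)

m_melted ≈ 0.212 kg

Water can give up m c ΔT = 0.369×4180×46 = 70951 J before reaching 0 °C.
Fully melting the ice requires m_ice L_f = 0.48×334000 = 160320 J.
Since 70951 < 160320 J, not all the ice melts; equilibrium is at 0 °C.
m_melt = 70951 / L_f = 0.2124 kg.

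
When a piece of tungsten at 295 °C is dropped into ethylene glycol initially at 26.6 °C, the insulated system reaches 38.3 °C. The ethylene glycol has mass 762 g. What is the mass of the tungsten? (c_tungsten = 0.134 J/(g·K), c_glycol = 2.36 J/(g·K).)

m ≈ 612 g

Setting the total heat transfer to zero:
m×0.134×(38.3 − 295) + 762×2.36×(38.3 − 26.6) = 0
-34.4 m = -21040
m = -21040/-34.4 ≈ 611.7 g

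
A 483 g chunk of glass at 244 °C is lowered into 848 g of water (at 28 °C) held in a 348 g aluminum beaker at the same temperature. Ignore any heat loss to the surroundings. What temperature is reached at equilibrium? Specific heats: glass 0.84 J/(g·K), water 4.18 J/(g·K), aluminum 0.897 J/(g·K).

T_f ≈ 48.6 °C

T_f = Σ m_i c_i T_i / Σ m_i c_i:
T_f = (405.72×244 + 3544.6×28 + 312.16×28) / (405.72 + 3544.6 + 312.16)
    = 206986 / 4262.5 ≈ 48.56 °C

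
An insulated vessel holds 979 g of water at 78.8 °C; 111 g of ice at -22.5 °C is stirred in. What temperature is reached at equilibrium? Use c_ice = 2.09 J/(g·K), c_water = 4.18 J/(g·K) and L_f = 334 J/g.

T_f ≈ 61.5 °C

Conservation of energy gives ΣQ = 0:
ice -22.5→0 °C: 111·2.09·22.5 = 5219.8; fusion: m_ice L_f = 111·334 = 37074; meltwater 0→T: 111·4.18·T = 463.98 T; water: 4092.2(T − 78.8)
4556.2 T = 322467 − 42294 = 280173
T ≈ 61.49 °C — above 0 °C, consistent with complete melting.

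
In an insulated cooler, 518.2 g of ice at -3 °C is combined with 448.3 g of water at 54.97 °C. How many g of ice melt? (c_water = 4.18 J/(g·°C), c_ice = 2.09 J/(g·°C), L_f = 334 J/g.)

Cooling the water to 0 °C releases 448.3×4.18×54.97 = 103008 J.
Warming the ice to 0 °C takes 518.2×2.09×3 = 3249.1 J, leaving 99759 J for melting.
Fully melting the ice requires m_ice L_f = 518.2×334 = 173079 J.
99759 J < 173079 J, so only part of the ice melts and the system sits at 0 °C.
m_melted×334 = 99759  ⇒  m_melted ≈ 298.7 g.

m_melted ≈ 299 g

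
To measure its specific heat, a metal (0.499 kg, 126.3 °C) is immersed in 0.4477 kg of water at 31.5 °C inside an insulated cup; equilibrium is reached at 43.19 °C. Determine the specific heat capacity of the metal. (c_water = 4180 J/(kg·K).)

c ≈ 528 J/(kg·K)

m_s c (T_s − T_f) = m_water c_water (T_f − T_0):
0.499·c·(126.3 − 43.19) = 0.4477·4180·(43.19 − 31.5)
41.47 c = 21877  ⇒  c ≈ 527.5 J/(kg·K)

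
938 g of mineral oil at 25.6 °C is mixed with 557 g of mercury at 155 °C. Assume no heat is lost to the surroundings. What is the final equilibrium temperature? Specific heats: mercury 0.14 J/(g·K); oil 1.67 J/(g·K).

Let T be the final temperature. ΣQ_i = 0:
557×0.14×(T − 155) + 938×1.67×(T − 25.6) = 0
(77.98 + 1566.5) T = 77.98×155 + 1566.5×25.6
T ≈ 31.74 °C

T_f ≈ 31.7 °C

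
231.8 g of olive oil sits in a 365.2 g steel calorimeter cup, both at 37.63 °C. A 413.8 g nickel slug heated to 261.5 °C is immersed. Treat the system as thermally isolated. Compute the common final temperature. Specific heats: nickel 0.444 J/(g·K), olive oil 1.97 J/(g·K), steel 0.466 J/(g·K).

Heat gained plus heat lost sum to zero:
413.8×0.444×(T − 261.5) + 231.8×1.97×(T − 37.63) + 365.2×0.466×(T − 37.63) = 0
810.56 T = 71632
T = 71632/810.56 ≈ 88.37 °C

T_f ≈ 88.4 °C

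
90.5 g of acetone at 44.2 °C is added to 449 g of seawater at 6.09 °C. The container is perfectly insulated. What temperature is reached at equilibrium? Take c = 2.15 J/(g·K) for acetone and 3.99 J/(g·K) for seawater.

T_f ≈ 9.8 °C

Setting the total heat transfer to zero:
90.5×2.15×(T − 44.2) + 449×3.99×(T − 6.09) = 0
(194.57 + 1791.5) T = 194.57×44.2 + 1791.5×6.09
T ≈ 9.82 °C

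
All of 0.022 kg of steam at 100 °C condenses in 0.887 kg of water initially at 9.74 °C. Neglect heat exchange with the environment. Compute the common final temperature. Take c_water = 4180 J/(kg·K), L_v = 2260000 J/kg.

T_f ≈ 25.0 °C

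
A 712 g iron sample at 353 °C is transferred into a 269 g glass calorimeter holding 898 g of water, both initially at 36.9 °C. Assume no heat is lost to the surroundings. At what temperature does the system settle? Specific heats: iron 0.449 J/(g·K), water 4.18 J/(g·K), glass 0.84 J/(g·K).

T_f is the heat-capacity-weighted average of the initial temperatures:
T_f = (319.69·353 + 3753.6·36.9 + 225.96·36.9) / (319.69 + 3753.6 + 225.96)
    = 259697 / 4299.3 ≈ 60.40 °C

T_f ≈ 60.4 °C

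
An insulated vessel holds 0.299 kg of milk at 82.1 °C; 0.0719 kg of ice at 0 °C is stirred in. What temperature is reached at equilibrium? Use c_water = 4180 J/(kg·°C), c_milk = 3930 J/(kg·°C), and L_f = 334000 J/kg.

T_f ≈ 49.1 °C

Sum of m c ΔT and latent-heat terms is zero:
fusion: m_ice L_f = 0.0719·334000 = 24015
  meltwater 0→T: 0.0719·4180·T = 300.54 T
  milk cools: 0.299·3930·(T − 82.1) = 1175.1(T − 82.1)
1475.6 T = 96473 − 24015 = 72459
T ≈ 49.10 °C — above 0 °C, consistent with complete melting.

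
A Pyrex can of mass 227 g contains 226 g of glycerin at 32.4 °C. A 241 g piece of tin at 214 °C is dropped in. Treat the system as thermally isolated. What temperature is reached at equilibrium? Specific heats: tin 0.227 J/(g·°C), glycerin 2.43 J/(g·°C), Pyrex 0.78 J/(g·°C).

T_f ≈ 45.1 °C

Let T be the final temperature. ΣQ_i = 0:
241×0.227×(T − 214) + 226×2.43×(T − 32.4) + 227×0.78×(T − 32.4) = 0
54.71(T − 214) + 549.18(T − 32.4) + 177.06(T − 32.4) = 0
(54.71 + 549.18 + 177.06) T = 54.71×214 + 549.18×32.4 + 177.06×32.4
T = 35237 / 780.95 = 45.1 °C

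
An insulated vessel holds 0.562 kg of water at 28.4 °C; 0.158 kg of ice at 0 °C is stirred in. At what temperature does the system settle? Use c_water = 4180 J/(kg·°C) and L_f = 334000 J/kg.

T_f ≈ 4.6 °C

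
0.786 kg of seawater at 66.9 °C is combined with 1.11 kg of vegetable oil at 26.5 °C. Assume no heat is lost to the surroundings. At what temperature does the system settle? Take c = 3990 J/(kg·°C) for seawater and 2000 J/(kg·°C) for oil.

Net heat exchanged in the isolated system is zero:
0.786×3990×(T − 66.9) + 1.11×2000×(T − 26.5) = 0
3136.1(T − 66.9) + 2220(T − 26.5) = 0
(3136.1 + 2220) T = 3136.1×66.9 + 2220×26.5
T = 268638 / 5356.1 = 50.2 °C

T_f ≈ 50.2 °C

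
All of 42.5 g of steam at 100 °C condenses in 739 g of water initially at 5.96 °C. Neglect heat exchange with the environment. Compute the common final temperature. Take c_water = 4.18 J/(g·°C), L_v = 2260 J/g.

Sum of m c ΔT and latent-heat terms is zero:
latent heat released on condensation: 42.5×2260 = 96050
  condensed water 100 °C→T: 177.65(T − 100)
  water warms: 739×4.18×(T − 5.96) = 3089(T − 5.96)
3266.7 T = 96050 + 17765 + 18411 = 132226
T ≈ 40.48 °C, under the boiling point, so the assumption holds.

T_f ≈ 40.5 °C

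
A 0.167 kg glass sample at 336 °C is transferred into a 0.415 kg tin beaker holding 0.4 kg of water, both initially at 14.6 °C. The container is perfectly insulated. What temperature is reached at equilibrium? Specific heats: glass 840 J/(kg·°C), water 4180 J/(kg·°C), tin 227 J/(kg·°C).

T_f ≈ 38.2 °C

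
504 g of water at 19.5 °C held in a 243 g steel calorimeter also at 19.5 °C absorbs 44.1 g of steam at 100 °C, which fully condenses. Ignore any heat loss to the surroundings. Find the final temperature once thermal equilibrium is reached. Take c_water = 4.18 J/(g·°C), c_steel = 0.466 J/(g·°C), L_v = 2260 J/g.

Energy balance with sensible and latent terms:
steam→water at 100 °C releases m L_v = 44.1×2260 = 99666
  condensed water 100 °C→T: 184.34(T − 100)
  original water: 2106.7(T − 19.5)
  cup: 113.24(T − 19.5)
2404.3 T = 99666 + 18434 + 43289 = 161389
T ≈ 67.13 °C, under the boiling point, so the assumption holds.

T_f ≈ 67.1 °C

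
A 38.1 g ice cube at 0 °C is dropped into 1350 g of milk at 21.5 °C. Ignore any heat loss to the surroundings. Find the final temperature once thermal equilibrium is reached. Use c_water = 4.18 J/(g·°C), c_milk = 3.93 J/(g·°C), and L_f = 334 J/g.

Let T be the final temperature. ΣQ_i = 0:
fusion: m_ice L_f = 38.1·334 = 12725; meltwater 0→T: 38.1·4.18·T = 159.26 T; milk cools: 1350·3.93·(T − 21.5) = 5305.5(T − 21.5)
5464.8 T = 114068 − 12725 = 101343
T ≈ 18.54 °C. Since T > 0 °C, the all-ice-melts assumption holds.

T_f ≈ 18.5 °C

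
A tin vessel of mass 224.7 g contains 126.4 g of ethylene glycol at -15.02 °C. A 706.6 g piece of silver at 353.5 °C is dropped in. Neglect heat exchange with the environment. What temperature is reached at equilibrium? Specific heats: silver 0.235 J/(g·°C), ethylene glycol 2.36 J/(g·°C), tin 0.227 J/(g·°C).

Net heat exchanged in the isolated system is zero:
706.6×0.235×(T − 353.5) + 126.4×2.36×(T − (-15.02)) + 224.7×0.227×(T − (-15.02)) = 0
515.36 T = 53452
T = 53452 / 515.36 = 104 °C

T_f ≈ 103.7 °C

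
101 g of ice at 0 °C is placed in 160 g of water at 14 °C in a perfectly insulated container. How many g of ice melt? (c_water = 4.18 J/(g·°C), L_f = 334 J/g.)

m_melted ≈ 28 g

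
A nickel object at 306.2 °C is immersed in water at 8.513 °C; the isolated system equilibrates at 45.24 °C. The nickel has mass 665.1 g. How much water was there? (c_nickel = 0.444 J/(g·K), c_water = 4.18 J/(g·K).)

m ≈ 502 g

Setting the total heat transfer to zero:
665.1·0.444·(45.24 − 306.2) + m·4.18·(45.24 − 8.513) = 0
153.52 m = 77063
m = 77063/153.52 ≈ 502 g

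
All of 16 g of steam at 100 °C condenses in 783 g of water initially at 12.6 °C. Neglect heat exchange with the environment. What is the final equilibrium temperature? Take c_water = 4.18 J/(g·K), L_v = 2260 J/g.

Taking heat into each body as positive, Σ m c ΔT = 0:
condense steam: −16×2260 = −36160; condensed water 100 °C→T: 66.88(T − 100); water warms: 783×4.18×(T − 12.6) = 3272.9(T − 12.6)
3339.8 T = 36160 + 6688 + 41239 = 84087
T ≈ 25.18 °C — below 100 °C, confirming all the steam condensed.

T_f ≈ 25.2 °C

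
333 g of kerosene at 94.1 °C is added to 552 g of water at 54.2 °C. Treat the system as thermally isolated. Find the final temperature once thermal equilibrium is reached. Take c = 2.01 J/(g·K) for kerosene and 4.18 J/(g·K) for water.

Heat gained plus heat lost sum to zero:
333×2.01×(T − 94.1) + 552×4.18×(T − 54.2) = 0
(669.33 + 2307.4) T = 669.33×94.1 + 2307.4×54.2
T = 188043/2976.7 ≈ 63.17 °C

T_f ≈ 63.2 °C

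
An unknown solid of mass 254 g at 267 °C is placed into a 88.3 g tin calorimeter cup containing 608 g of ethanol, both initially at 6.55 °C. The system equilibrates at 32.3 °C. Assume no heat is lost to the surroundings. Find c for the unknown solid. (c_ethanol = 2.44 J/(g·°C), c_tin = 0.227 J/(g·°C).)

Heat gained plus heat lost sum to zero:
254·c·(32.3 − 267) + 608·2.44·(32.3 − 6.55) + 88.3·0.227·(32.3 − 6.55) = 0
-59614 c = -38717
c = -38717/-59614 ≈ 0.6495 J/(g·°C)

c ≈ 0.649 J/(g·°C)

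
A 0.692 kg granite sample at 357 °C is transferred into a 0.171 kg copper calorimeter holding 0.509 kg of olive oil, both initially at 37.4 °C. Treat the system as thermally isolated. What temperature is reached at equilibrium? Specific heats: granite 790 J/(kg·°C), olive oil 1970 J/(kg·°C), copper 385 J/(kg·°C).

Setting the total heat transfer to zero:
0.692·790·(T − 357) + 0.509·1970·(T − 37.4) + 0.171·385·(T − 37.4) = 0
546.68(T − 357) + 1002.7(T − 37.4) + 65.84(T − 37.4) = 0
1615.2 T = 235129
T ≈ 145.57 °C

T_f ≈ 145.6 °C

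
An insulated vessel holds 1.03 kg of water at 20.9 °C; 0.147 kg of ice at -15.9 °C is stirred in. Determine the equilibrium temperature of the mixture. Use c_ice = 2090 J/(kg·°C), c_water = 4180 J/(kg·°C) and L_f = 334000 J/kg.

T_f ≈ 7.3 °C

Setting the total heat transfer to zero:
warm ice to 0 °C: 0.147·2090·(0 − (-15.9)) = 4885
  latent heat to melt: 0.147·334000 = 49098
  meltwater 0→T: 0.147·4180·T = 614.46 T
  water cools: 1.03·4180·(T − 20.9) = 4305.4(T − 20.9)
4919.9 T = 89983 − 53983 = 36000
T ≈ 7.32 °C — above 0 °C, consistent with complete melting.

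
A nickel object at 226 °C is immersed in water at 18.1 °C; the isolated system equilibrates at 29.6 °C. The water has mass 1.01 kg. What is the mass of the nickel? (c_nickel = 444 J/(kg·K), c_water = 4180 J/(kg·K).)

Let T be the final temperature. ΣQ_i = 0:
m·444·(29.6 − 226) + 1.01·4180·(29.6 − 18.1) = 0
-87202 m = -48551
m = -48551/-87202 ≈ 0.5568 kg

m ≈ 0.557 kg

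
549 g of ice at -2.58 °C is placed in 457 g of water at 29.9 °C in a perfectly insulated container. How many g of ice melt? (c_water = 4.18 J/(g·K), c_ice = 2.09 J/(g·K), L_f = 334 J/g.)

Cooling the water to 0 °C releases 457×4.18×29.9 = 57117 J.
Of that, 549×2.09×2.58 = 2960.3 J goes to bring the ice to 0 °C, leaving 54156 J.
Fully melting the ice requires m_ice L_f = 549×334 = 183366 J.
54156 J < 183366 J, so only part of the ice melts and the system sits at 0 °C.
Mass melted = 54156/334 ≈ 162.1 g.

m_melted ≈ 162 g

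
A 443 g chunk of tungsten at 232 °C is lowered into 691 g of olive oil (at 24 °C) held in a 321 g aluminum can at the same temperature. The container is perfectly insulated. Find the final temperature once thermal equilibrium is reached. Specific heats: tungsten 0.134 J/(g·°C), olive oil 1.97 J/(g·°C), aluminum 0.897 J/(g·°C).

T_f ≈ 31.2 °C

Energy conservation, ΣQ = 0:
443*0.134*(T − 232) + 691*1.97*(T − 24) + 321*0.897*(T − 24) = 0
1708.6 T = 53353
T = 53353/1708.6 ≈ 31.23 °C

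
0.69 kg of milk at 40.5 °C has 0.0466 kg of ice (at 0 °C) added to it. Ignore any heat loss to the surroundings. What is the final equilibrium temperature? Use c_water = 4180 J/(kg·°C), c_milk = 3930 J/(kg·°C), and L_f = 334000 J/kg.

Energy conservation, ΣQ = 0:
latent heat to melt: 0.0466·334000 = 15564; meltwater 0→T: 0.0466·4180·T = 194.79 T; milk: 2711.7(T − 40.5)
2906.5 T = 109824 − 15564 = 94259
T ≈ 32.43 °C — above 0 °C, consistent with complete melting.

T_f ≈ 32.4 °C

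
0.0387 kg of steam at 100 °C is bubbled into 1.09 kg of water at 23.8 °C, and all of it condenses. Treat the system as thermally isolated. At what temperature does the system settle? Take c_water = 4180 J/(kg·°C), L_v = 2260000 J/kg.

T_f ≈ 45.0 °C

Taking heat into each body as positive, Σ m c ΔT = 0:
latent heat released on condensation: 0.0387·2260000 = 87462; condensate cools 100→T: 0.0387·4180·(T − 100) = 161.77(T − 100); original water: 4556.2(T − 23.8)
4718 T = 87462 + 16177 + 108438 = 212076
T ≈ 44.95 °C — below 100 °C, confirming all the steam condensed.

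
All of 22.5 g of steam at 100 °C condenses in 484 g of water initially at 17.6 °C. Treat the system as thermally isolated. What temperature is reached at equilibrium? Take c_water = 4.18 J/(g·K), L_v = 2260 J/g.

T_f ≈ 45.3 °C

Heat gained plus heat lost sum to zero:
condense steam: −22.5×2260 = −50850; condensed water 100 °C→T: 94.05(T − 100); water warms: 484×4.18×(T − 17.6) = 2023.1(T − 17.6)
2117.2 T = 50850 + 9405 + 35607 = 95862
T ≈ 45.28 °C (< 100 °C, so full condensation is consistent).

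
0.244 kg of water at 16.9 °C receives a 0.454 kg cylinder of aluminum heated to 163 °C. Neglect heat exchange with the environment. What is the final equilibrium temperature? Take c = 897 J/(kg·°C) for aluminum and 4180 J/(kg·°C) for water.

Heat lost by the aluminum equals heat gained by the water:
0.454*897*(163 − T) = 0.244*4180*(T − 16.9)
407.24(163 − T) = 1019.9(T − 16.9)
1427.2 T = 83616  ⇒  T ≈ 58.59 °C

T_f ≈ 58.6 °C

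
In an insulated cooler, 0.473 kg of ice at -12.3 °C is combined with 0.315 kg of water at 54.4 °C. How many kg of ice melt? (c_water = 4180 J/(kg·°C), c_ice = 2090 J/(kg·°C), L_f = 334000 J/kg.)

Water can give up m c ΔT = 0.315·4180·54.4 = 71628 J before reaching 0 °C.
Warming the ice to 0 °C takes 0.473·2090·12.3 = 12159 J, leaving 59469 J for melting.
Fully melting the ice requires m_ice L_f = 0.473·334000 = 157982 J.
That's not enough to melt it all — equilibrium is at 0 °C with ice remaining.
Mass melted = 59469/334000 ≈ 0.1781 kg.

m_melted ≈ 0.178 kg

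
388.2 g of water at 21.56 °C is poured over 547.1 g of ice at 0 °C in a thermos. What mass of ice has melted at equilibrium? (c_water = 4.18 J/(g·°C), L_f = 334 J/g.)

Water can give up m c ΔT = 388.2×4.18×21.56 = 34985 J before reaching 0 °C.
Melting all 547.1 g of ice would need 547.1×334 = 182731 J.
34985 J < 182731 J, so only part of the ice melts and the system sits at 0 °C.
Mass melted = 34985/334 ≈ 104.7 g.

m_melted ≈ 105 g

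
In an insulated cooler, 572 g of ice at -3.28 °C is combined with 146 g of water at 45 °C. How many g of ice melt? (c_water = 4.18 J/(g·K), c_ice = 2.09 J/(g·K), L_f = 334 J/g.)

Cooling the water to 0 °C releases 146×4.18×45 = 27463 J.
Of that, 572×2.09×3.28 = 3921.2 J goes to bring the ice to 0 °C, leaving 23541 J.
Melting all 572 g of ice would need 572×334 = 191048 J.
That's not enough to melt it all — equilibrium is at 0 °C with ice remaining.
m_melted×334 = 23541  ⇒  m_melted ≈ 70.48 g.

m_melted ≈ 70.5 g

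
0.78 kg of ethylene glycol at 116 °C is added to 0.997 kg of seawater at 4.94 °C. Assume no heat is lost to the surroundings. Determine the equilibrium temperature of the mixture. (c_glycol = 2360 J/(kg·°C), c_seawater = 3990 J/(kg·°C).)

Taking heat into each body as positive, Σ m c ΔT = 0:
0.78·2360·(T − 116) + 0.997·3990·(T − 4.94) = 0
(1840.8 + 3978) T = 1840.8·116 + 3978·4.94
T ≈ 40.07 °C

T_f ≈ 40.1 °C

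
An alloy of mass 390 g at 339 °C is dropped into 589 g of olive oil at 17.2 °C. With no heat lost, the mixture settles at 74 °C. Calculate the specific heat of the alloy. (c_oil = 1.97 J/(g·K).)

m_s c (T_s − T_f) = m_oil c_oil (T_f − T_0):
390·c·(339 − 74) = 589·1.97·(74 − 17.2)
103350 c = 65907  ⇒  c ≈ 0.6377 J/(g·K)

c ≈ 0.638 J/(g·K)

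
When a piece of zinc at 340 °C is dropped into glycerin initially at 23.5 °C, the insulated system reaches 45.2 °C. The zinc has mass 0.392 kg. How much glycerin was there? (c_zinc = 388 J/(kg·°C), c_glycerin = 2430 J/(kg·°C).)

m ≈ 0.85 kg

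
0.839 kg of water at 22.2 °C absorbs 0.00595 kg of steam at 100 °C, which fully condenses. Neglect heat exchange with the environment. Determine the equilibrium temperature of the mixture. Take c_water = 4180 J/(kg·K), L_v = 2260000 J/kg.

Setting the total heat transfer to zero:
steam→water at 100 °C releases m L_v = 0.00595·2260000 = 13447; condensed water 100 °C→T: 24.87(T − 100); water warms: 0.839·4180·(T − 22.2) = 3507(T − 22.2)
3531.9 T = 13447 + 2487.1 + 77856 = 93790
T ≈ 26.56 °C — below 100 °C, confirming all the steam condensed.

T_f ≈ 26.6 °C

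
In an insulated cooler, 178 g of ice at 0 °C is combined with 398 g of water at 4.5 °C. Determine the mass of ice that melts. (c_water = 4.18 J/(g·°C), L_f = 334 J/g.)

m_melted ≈ 22.4 g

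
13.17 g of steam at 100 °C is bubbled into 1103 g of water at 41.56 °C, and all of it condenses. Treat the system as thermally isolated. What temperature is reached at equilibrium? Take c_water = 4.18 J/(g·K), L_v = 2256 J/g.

T_f ≈ 48.6 °C

Energy balance with sensible and latent terms:
steam→water at 100 °C releases m L_v = 13.17·2256 = 29712; condensate cools 100→T: 13.17·4.18·(T − 100) = 55.05(T − 100); water warms: 1103·4.18·(T − 41.56) = 4610.5(T − 41.56)
4665.6 T = 29712 + 5505.1 + 191614 = 226831
T ≈ 48.62 °C — below 100 °C, confirming all the steam condensed.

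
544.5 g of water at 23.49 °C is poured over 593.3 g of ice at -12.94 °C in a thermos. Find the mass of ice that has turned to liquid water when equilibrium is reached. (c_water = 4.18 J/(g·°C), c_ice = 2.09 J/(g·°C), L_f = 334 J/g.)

m_melted ≈ 112 g

Cooling the water to 0 °C releases 544.5·4.18·23.49 = 53463 J.
Warming the ice to 0 °C takes 593.3·2.09·12.94 = 16046 J, leaving 37418 J for melting.
Melting all 593.3 g of ice would need 593.3·334 = 198162 J.
That's not enough to melt it all — equilibrium is at 0 °C with ice remaining.
m_melted·334 = 37418  ⇒  m_melted ≈ 112 g.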